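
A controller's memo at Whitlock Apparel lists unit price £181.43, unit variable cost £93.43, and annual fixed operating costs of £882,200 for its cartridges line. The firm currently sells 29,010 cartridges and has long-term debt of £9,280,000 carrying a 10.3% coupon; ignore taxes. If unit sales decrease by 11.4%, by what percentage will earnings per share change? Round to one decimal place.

-40.7%

At 29,010 units, contribution = 29,010 × £88.00 = £2,552,880.00.
Operating income = contribution − fixed costs = £2,552,880.00 − £882,200 = £1,670,680.00.
After interest of £955,840.00, pre-tax earnings = £714,840.00.
DCL = total CM / (EBIT − I) = £2,552,880.00 / £714,840.00 = 3.5713.
EPS therefore changes by 3.5713 × (-11.4%) = -40.7%.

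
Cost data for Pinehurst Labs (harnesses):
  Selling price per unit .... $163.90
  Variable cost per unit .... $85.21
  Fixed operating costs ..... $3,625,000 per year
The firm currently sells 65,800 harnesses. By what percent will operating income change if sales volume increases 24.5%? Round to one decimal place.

+81.7%

At 65,800 units, contribution = 65,800 × $78.69 = $5,177,802.00.
Subtracting fixed costs: EBIT = $5,177,802.00 − $3,625,000 = $1,552,802.00.
DOL = contribution ÷ EBIT = $5,177,802.00 ÷ $1,552,802.00 = 3.3345.
So EBIT moves 3.3345 × (+24.5%) = +81.7%.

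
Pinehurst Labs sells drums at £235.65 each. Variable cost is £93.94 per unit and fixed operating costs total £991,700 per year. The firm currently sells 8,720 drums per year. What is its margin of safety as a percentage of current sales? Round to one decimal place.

19.7%

Contribution margin per unit = £235.65 − £93.94 = £141.71. Break-even units = £991,700 ÷ £141.71 = 6,998.09; break-even revenue = 6,998.09 × £235.65 = £1,649,101.02.
Current sales = 8,720 × £235.65 = £2,054,868.00.
Margin of safety = (£2,054,868.00 − £1,649,101.02) ÷ £2,054,868.00 = 19.7%.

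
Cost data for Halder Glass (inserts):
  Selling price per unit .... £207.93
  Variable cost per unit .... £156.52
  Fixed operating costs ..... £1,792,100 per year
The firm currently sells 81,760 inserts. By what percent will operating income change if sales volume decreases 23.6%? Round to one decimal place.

At 81,760 units, contribution = 81,760 × £51.41 = £4,203,281.60.
EBIT = £4,203,281.60 − £1,792,100 = £2,411,181.60.
So DOL = total CM / EBIT = £4,203,281.60 / £2,411,181.60 = 1.7432.
Operating income changes by 1.7432 × -23.6% = -41.1%.

-41.1%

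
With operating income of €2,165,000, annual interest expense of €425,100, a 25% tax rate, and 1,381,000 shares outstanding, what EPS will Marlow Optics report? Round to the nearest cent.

Pre-tax income = €2,165,000 − €425,100.00 = €1,739,900.00.
Net income = €1,739,900.00 × (1 − 0.25) = €1,304,925.00.
EPS = €1,304,925.00 ÷ 1,381,000 = €0.94.

€0.94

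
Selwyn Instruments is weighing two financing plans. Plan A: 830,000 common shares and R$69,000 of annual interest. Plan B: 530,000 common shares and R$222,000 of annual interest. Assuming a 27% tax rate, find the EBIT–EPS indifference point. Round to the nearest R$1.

R$492,300

At indifference, (EBIT − 69,000)(1 − t)/830,000 = (EBIT − 222,000)(1 − t)/530,000.
Cancelling (1 − t) and cross-multiplying: 530,000·(EBIT − 69,000) = 830,000·(EBIT − 222,000).
Solving, EBIT = (222,000·830,000 − 69,000·530,000) / (830,000 − 530,000) = 147,690,000,000 / 300,000 = 492,300.00.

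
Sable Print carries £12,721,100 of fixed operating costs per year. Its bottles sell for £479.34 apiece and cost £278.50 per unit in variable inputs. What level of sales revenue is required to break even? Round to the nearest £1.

CM per unit = £479.34 − £278.50 = £200.84; CM ratio = £200.84 / £479.34 = 0.4190.
Break-even sales = FC ÷ CM ratio = £12,721,100 × £479.34 / £200.84 = £30,361,144.

£30,361,144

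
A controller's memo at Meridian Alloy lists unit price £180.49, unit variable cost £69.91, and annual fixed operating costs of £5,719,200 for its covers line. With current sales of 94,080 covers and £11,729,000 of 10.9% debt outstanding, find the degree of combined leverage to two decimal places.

At 94,080 units, contribution = 94,080 × £110.58 = £10,403,366.40.
EBIT = £10,403,366.40 − £5,719,200 = £4,684,166.40. Interest = £1,278,461.00, so EBIT − I = £3,405,705.40.
Degree of total leverage = total CM / (EBIT − interest) = £10,403,366.40 / £3,405,705.40 = 3.0547.

3.05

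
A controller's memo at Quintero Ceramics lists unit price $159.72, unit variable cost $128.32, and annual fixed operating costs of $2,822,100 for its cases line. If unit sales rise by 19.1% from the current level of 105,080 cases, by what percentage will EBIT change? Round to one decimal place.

Total contribution margin = 105,080 × $31.40 = $3,299,512.00.
Operating income = contribution − fixed costs = $3,299,512.00 − $2,822,100 = $477,412.00.
So DOL = total CM / EBIT = $3,299,512.00 / $477,412.00 = 6.9112.
Operating income changes by 6.9112 × +19.1% = +132.0%.

+132.0%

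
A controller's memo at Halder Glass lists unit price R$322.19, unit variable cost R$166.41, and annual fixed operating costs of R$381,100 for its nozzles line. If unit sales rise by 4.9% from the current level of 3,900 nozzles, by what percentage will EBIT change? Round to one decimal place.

Total contribution margin = 3,900 × R$155.78 = R$607,542.00.
Subtracting fixed costs: EBIT = R$607,542.00 − R$381,100 = R$226,442.00.
So DOL = total CM / EBIT = R$607,542.00 / R$226,442.00 = 2.6830.
%ΔEBIT = DOL × %ΔSales = 2.6830 × +4.9% = +13.1%.

+13.1%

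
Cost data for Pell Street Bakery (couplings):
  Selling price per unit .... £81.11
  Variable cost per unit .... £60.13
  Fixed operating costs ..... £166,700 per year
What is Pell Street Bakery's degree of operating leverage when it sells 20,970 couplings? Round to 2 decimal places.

Contribution at this volume is 20,970 × £20.98 = £439,950.60.
Operating income = contribution − fixed costs = £439,950.60 − £166,700 = £273,250.60.
DOL = contribution ÷ EBIT = £439,950.60 ÷ £273,250.60 = 1.6101.

1.61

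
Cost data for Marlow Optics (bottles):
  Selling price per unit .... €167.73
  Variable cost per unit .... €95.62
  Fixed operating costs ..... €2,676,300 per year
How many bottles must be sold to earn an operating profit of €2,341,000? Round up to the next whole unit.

69,579 bottles

Unit CM = price − variable cost = €167.73 − €95.62 = €72.11.
Required volume = (fixed costs + target profit) ÷ CM = (€2,676,300 + €2,341,000) ÷ €72.11 = 69,578.42, so 69,579 bottles.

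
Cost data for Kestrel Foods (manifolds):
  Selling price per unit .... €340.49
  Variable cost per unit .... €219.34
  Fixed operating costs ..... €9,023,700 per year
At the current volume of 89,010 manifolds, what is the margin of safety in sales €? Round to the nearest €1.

Each unit contributes €340.49 − €219.34 = €121.15. Break-even units = €9,023,700 ÷ €121.15 = 74,483.70; break-even revenue = 74,483.70 × €340.49 = €25,360,954.30.
Current sales = 89,010 × €340.49 = €30,307,014.90.
Margin of safety = €30,307,014.90 − €25,360,954.30 = €4,946,061.

€4,946,061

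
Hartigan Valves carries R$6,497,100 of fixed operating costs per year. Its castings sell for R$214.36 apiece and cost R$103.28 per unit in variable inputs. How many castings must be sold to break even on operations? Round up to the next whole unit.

Each unit contributes R$214.36 − R$103.28 = R$111.08.
Break-even volume = fixed costs ÷ CM per unit = R$6,497,100 ÷ R$111.08 = 58,490.28, so 58,491 castings.

58,491 castings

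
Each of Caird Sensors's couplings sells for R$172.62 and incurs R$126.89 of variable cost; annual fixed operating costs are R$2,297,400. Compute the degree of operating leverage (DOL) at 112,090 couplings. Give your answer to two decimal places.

1.81

Total contribution margin = 112,090 × R$45.73 = R$5,125,875.70.
EBIT = R$5,125,875.70 − R$2,297,400 = R$2,828,475.70.
Degree of operating leverage = R$5,125,875.70 / R$2,828,475.70 = 1.8122.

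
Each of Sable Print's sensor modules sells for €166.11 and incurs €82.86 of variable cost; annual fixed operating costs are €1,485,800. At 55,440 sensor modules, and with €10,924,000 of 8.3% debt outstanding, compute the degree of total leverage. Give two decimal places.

At 55,440 units, contribution = 55,440 × €83.25 = €4,615,380.00.
Operating income = contribution − fixed costs = €4,615,380.00 − €1,485,800 = €3,129,580.00. Interest = €906,692.00, so EBIT − I = €2,222,888.00.
Degree of total leverage = total CM / (EBIT − interest) = €4,615,380.00 / €2,222,888.00 = 2.0763.

2.08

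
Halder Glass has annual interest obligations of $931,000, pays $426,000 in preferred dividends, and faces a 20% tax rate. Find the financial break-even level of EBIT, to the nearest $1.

Grossing the preferred dividend up to pre-tax terms: $426,000 / (1 − 0.20) = $532,500.00.
EPS = 0 when EBIT covers interest plus the pre-tax preferred burden: $931,000 + $532,500.00 = $1,463,500.00.

$1,463,500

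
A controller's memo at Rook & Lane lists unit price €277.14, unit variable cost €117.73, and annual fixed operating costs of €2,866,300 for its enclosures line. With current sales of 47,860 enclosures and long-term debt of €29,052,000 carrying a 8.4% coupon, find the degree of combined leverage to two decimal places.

Contribution at this volume is 47,860 × €159.41 = €7,629,362.60.
EBIT = €7,629,362.60 − €2,866,300 = €4,763,062.60. Interest = €2,440,368.00, so EBIT − I = €2,322,694.60.
Degree of total leverage = total CM / (EBIT − interest) = €7,629,362.60 / €2,322,694.60 = 3.2847.

3.28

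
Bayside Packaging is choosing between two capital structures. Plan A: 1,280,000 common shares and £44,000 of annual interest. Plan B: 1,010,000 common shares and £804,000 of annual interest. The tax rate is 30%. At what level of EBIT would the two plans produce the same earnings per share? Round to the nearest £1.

At indifference, (EBIT − 44,000)(1 − t)/1,280,000 = (EBIT − 804,000)(1 − t)/1,010,000.
The (1 − t) factor cancels: (EBIT − 44,000) × 1,010,000 = (EBIT − 804,000) × 1,280,000.
Solving, EBIT = (804,000·1,280,000 − 44,000·1,010,000) / (1,280,000 − 1,010,000) = 984,680,000,000 / 270,000 = 3,646,962.96.

£3,646,963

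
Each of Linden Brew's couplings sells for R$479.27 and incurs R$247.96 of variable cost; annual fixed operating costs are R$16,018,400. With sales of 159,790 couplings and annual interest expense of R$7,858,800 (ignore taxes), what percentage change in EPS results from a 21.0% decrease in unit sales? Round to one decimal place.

-59.3%

Total contribution margin = 159,790 × R$231.31 = R$36,961,024.90.
EBIT = R$36,961,024.90 − R$16,018,400 = R$20,942,624.90.
After interest of R$7,858,800.00, pre-tax earnings = R$13,083,824.90.
Degree of combined leverage = contribution ÷ (EBIT − I) = R$36,961,024.90 ÷ R$13,083,824.90 = 2.8249.
%ΔEPS = DCL × %ΔSales = 2.8249 × -21.0% = -59.3%.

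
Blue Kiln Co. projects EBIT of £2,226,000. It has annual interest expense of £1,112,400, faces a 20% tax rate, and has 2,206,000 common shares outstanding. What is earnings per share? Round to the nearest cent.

Interest = £1,112,400.00, so EBT = £2,226,000 − £1,112,400.00 = £1,113,600.00.
After tax at 20%: net income = £1,113,600.00 × 0.80 = £890,880.00.
Per share: £890,880.00 / 2,206,000 shares = £0.40.

£0.40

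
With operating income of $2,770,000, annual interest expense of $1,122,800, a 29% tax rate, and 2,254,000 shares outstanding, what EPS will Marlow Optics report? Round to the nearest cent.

$0.52

Pre-tax income = $2,770,000 − $1,122,800.00 = $1,647,200.00.
Net income = $1,647,200.00 × (1 − 0.29) = $1,169,512.00.
EPS = $1,169,512.00 ÷ 2,254,000 = $0.52.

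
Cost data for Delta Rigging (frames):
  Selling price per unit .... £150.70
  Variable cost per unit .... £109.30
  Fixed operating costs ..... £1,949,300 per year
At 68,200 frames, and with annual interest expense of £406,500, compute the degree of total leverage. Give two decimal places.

6.04

Contribution at this volume is 68,200 × £41.40 = £2,823,480.00.
Operating income = contribution − fixed costs = £2,823,480.00 − £1,949,300 = £874,180.00. Interest = £406,500.00, so EBIT − I = £467,680.00.
Degree of total leverage = total CM / (EBIT − interest) = £2,823,480.00 / £467,680.00 = 6.0372.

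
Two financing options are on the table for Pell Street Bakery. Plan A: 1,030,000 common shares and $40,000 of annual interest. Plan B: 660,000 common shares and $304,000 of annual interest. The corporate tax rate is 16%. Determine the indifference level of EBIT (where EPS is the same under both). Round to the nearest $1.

Set EPS_A = EPS_B: (EBIT − $40,000)(1 − 0.16) ÷ 1,030,000 = (EBIT − $304,000)(1 − 0.16) ÷ 660,000.
Cancelling (1 − t) and cross-multiplying: 660,000·(EBIT − 40,000) = 1,030,000·(EBIT − 304,000).
Solving, EBIT = (304,000·1,030,000 − 40,000·660,000) / (1,030,000 − 660,000) = 286,720,000,000 / 370,000 = 774,918.92.

$774,919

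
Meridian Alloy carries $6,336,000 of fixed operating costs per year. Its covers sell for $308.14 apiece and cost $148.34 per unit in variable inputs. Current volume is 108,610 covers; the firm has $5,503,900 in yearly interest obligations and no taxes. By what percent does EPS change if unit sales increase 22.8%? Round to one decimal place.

At 108,610 units, contribution = 108,610 × $159.80 = $17,355,878.00.
Subtracting fixed costs: EBIT = $17,355,878.00 − $6,336,000 = $11,019,878.00.
Interest = $5,503,900.00, so EBIT − I = $5,515,978.00.
DCL = total CM / (EBIT − I) = $17,355,878.00 / $5,515,978.00 = 3.1465.
EPS therefore changes by 3.1465 × (+22.8%) = +71.7%.

+71.7%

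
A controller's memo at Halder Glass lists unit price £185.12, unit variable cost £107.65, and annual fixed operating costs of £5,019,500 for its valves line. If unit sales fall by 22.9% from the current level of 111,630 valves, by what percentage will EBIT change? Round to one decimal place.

-54.6%

At 111,630 units, contribution = 111,630 × £77.47 = £8,647,976.10.
EBIT = £8,647,976.10 − £5,019,500 = £3,628,476.10.
So DOL = total CM / EBIT = £8,647,976.10 / £3,628,476.10 = 2.3834.
So EBIT moves 2.3834 × (-22.9%) = -54.6%.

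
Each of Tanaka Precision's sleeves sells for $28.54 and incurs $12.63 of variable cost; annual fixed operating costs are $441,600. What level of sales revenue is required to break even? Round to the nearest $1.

$792,160

CM per unit = $28.54 − $12.63 = $15.91; CM ratio = $15.91 / $28.54 = 0.5575.
Break-even sales = FC ÷ CM ratio = $441,600 × $28.54 / $15.91 = $792,160.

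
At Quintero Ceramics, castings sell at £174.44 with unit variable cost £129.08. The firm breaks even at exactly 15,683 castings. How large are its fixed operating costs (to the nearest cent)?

£711,380.88

Each unit contributes £174.44 − £129.08 = £45.36.
Since BE = FC / CM, FC = 15,683 × £45.36 = £711,380.88.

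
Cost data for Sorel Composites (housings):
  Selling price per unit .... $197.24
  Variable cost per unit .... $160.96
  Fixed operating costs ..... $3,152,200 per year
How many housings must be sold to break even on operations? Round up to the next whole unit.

86,886 housings

Unit CM = price − variable cost = $197.24 − $160.96 = $36.28.
Break-even Q = $3,152,200 / $36.28 = 86,885.34 → 86,886 housings.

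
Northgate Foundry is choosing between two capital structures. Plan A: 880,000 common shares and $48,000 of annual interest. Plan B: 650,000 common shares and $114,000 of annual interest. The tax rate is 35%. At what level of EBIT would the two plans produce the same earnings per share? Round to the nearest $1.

At indifference, (EBIT − 48,000)(1 − t)/880,000 = (EBIT − 114,000)(1 − t)/650,000.
The (1 − t) factor cancels: (EBIT − 48,000) × 650,000 = (EBIT − 114,000) × 880,000.
Solving, EBIT = (114,000·880,000 − 48,000·650,000) / (880,000 − 650,000) = 69,120,000,000 / 230,000 = 300,521.74.

$300,522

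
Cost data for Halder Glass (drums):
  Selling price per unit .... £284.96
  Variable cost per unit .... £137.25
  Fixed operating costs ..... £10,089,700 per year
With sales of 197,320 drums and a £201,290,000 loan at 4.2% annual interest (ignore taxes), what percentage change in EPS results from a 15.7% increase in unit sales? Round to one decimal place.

At 197,320 units, contribution = 197,320 × £147.71 = £29,146,137.20.
Operating income = contribution − fixed costs = £29,146,137.20 − £10,089,700 = £19,056,437.20.
Interest = £8,454,180.00, so EBIT − I = £10,602,257.20.
DCL = total CM / (EBIT − I) = £29,146,137.20 / £10,602,257.20 = 2.7491.
%ΔEPS = DCL × %ΔSales = 2.7491 × +15.7% = +43.2%.

+43.2%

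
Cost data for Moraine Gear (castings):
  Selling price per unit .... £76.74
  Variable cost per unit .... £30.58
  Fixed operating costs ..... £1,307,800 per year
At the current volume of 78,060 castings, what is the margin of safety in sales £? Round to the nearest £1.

£3,816,135

Unit CM = price − variable cost = £76.74 − £30.58 = £46.16. Break-even units = £1,307,800 ÷ £46.16 = 28,331.89; break-even revenue = 28,331.89 × £76.74 = £2,174,189.17.
Current sales = 78,060 × £76.74 = £5,990,324.40.
Margin of safety = £5,990,324.40 − £2,174,189.17 = £3,816,135.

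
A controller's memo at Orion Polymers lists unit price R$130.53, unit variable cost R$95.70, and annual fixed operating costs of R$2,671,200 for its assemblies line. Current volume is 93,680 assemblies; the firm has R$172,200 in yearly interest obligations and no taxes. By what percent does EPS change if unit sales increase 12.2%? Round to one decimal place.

+94.9%

At 93,680 units, contribution = 93,680 × R$34.83 = R$3,262,874.40.
Operating income = contribution − fixed costs = R$3,262,874.40 − R$2,671,200 = R$591,674.40.
After interest of R$172,200.00, pre-tax earnings = R$419,474.40.
Degree of combined leverage = contribution ÷ (EBIT − I) = R$3,262,874.40 ÷ R$419,474.40 = 7.7785.
EPS therefore changes by 7.7785 × (+12.2%) = +94.9%.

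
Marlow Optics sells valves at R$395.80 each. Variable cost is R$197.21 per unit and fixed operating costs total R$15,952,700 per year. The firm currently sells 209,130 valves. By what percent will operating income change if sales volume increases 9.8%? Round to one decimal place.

At 209,130 units, contribution = 209,130 × R$198.59 = R$41,531,126.70.
Subtracting fixed costs: EBIT = R$41,531,126.70 − R$15,952,700 = R$25,578,426.70.
DOL = contribution ÷ EBIT = R$41,531,126.70 ÷ R$25,578,426.70 = 1.6237.
%ΔEBIT = DOL × %ΔSales = 1.6237 × +9.8% = +15.9%.

+15.9%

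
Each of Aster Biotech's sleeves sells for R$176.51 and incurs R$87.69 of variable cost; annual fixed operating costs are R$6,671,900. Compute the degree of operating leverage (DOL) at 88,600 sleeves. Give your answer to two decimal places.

At 88,600 units, contribution = 88,600 × R$88.82 = R$7,869,452.00.
Operating income = contribution − fixed costs = R$7,869,452.00 − R$6,671,900 = R$1,197,552.00.
Degree of operating leverage = R$7,869,452.00 / R$1,197,552.00 = 6.5713.

6.57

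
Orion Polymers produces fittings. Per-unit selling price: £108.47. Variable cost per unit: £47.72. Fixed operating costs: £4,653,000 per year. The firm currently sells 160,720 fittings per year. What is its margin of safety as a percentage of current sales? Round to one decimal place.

52.3%

Contribution margin per unit = £108.47 − £47.72 = £60.75. Break-even units = £4,653,000 ÷ £60.75 = 76,592.59; break-even revenue = 76,592.59 × £108.47 = £8,307,998.52.
Current sales = 160,720 × £108.47 = £17,433,298.40.
Margin of safety = (£17,433,298.40 − £8,307,998.52) ÷ £17,433,298.40 = 52.3%.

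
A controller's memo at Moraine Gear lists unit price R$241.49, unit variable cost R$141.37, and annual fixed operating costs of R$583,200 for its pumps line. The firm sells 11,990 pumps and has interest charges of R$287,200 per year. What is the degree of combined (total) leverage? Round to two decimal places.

Contribution at this volume is 11,990 × R$100.12 = R$1,200,438.80.
Operating income = contribution − fixed costs = R$1,200,438.80 − R$583,200 = R$617,238.80. Interest = R$287,200.00, so EBIT − I = R$330,038.80.
DCL = contribution ÷ (EBIT − I) = R$1,200,438.80 ÷ R$330,038.80 = 3.6373.

3.64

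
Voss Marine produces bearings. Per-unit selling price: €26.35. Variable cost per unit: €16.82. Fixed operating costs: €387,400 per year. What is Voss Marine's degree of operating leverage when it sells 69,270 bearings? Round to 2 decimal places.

2.42

Total contribution margin = 69,270 × €9.53 = €660,143.10.
EBIT = €660,143.10 − €387,400 = €272,743.10.
Degree of operating leverage = €660,143.10 / €272,743.10 = 2.4204.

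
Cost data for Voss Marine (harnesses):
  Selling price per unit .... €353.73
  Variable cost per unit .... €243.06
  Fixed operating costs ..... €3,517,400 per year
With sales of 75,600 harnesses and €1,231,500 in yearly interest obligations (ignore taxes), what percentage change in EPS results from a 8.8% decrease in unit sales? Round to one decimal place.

At 75,600 units, contribution = 75,600 × €110.67 = €8,366,652.00.
EBIT = €8,366,652.00 − €3,517,400 = €4,849,252.00.
After interest of €1,231,500.00, pre-tax earnings = €3,617,752.00.
Degree of combined leverage = contribution ÷ (EBIT − I) = €8,366,652.00 ÷ €3,617,752.00 = 2.3127.
%ΔEPS = DCL × %ΔSales = 2.3127 × -8.8% = -20.4%.

-20.4%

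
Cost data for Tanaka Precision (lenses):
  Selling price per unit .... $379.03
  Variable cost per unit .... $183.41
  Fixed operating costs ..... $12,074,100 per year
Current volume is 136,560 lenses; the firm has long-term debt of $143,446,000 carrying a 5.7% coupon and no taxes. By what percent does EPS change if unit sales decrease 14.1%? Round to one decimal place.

-58.3%

Total contribution margin = 136,560 × $195.62 = $26,713,867.20.
EBIT = $26,713,867.20 − $12,074,100 = $14,639,767.20.
Interest = $8,176,422.00, so EBIT − I = $6,463,345.20.
Degree of combined leverage = contribution ÷ (EBIT − I) = $26,713,867.20 ÷ $6,463,345.20 = 4.1331.
%ΔEPS = DCL × %ΔSales = 4.1331 × -14.1% = -58.3%.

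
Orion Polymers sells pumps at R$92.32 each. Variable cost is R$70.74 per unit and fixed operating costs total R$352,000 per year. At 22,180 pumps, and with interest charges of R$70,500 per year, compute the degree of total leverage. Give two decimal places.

Total contribution margin = 22,180 × R$21.58 = R$478,644.40.
Subtracting fixed costs: EBIT = R$478,644.40 − R$352,000 = R$126,644.40. Interest = R$70,500.00.
DOL = R$478,644.40 ÷ R$126,644.40 = 3.7794; DFL = R$126,644.40 ÷ R$56,144.40 = 2.2557.
DCL = DOL × DFL = 3.7794 × 2.2557 = 8.5252.

8.53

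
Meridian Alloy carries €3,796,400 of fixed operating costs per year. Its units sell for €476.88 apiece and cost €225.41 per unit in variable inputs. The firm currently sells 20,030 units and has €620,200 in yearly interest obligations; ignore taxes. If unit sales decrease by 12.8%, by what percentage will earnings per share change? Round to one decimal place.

Total contribution margin = 20,030 × €251.47 = €5,036,944.10.
Operating income = contribution − fixed costs = €5,036,944.10 − €3,796,400 = €1,240,544.10.
Interest = €620,200.00, so EBIT − I = €620,344.10.
DCL = total CM / (EBIT − I) = €5,036,944.10 / €620,344.10 = 8.1196.
EPS therefore changes by 8.1196 × (-12.8%) = -103.9%.

-103.9%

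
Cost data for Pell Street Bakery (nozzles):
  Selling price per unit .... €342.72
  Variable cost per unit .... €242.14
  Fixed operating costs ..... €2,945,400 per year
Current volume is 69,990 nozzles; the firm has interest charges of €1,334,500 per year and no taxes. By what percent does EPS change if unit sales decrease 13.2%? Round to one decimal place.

Contribution at this volume is 69,990 × €100.58 = €7,039,594.20.
EBIT = €7,039,594.20 − €2,945,400 = €4,094,194.20.
After interest of €1,334,500.00, pre-tax earnings = €2,759,694.20.
DCL = total CM / (EBIT − I) = €7,039,594.20 / €2,759,694.20 = 2.5509.
%ΔEPS = DCL × %ΔSales = 2.5509 × -13.2% = -33.7%.

-33.7%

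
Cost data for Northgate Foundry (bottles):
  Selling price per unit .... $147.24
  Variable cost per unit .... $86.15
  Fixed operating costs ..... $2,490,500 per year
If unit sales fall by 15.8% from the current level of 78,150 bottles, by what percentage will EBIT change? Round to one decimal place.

Contribution at this volume is 78,150 × $61.09 = $4,774,183.50.
EBIT = $4,774,183.50 − $2,490,500 = $2,283,683.50.
DOL = contribution ÷ EBIT = $4,774,183.50 ÷ $2,283,683.50 = 2.0906.
%ΔEBIT = DOL × %ΔSales = 2.0906 × -15.8% = -33.0%.

-33.0%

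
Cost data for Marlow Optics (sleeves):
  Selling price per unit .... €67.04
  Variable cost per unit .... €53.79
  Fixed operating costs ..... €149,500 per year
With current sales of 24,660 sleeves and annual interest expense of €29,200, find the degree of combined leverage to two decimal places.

Contribution at this volume is 24,660 × €13.25 = €326,745.00.
Subtracting fixed costs: EBIT = €326,745.00 − €149,500 = €177,245.00. Interest = €29,200.00.
DOL = €326,745.00 ÷ €177,245.00 = 1.8435; DFL = €177,245.00 ÷ €148,045.00 = 1.1972.
Combined leverage = 1.8435 × 1.1972 = 2.2070.

2.21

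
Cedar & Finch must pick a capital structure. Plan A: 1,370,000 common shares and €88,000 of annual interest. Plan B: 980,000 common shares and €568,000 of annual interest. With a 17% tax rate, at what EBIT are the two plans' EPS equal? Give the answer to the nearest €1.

Set EPS_A = EPS_B: (EBIT − €88,000)(1 − 0.17) ÷ 1,370,000 = (EBIT − €568,000)(1 − 0.17) ÷ 980,000.
Cancelling (1 − t) and cross-multiplying: 980,000·(EBIT − 88,000) = 1,370,000·(EBIT − 568,000).
EBIT × (1,370,000 − 980,000) = 568,000 × 1,370,000 − 88,000 × 980,000 = 691,920,000,000, so EBIT = 691,920,000,000 ÷ 390,000 = 1,774,153.85.

€1,774,154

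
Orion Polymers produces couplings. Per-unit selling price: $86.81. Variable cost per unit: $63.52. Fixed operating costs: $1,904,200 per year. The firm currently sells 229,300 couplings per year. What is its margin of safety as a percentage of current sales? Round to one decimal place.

Contribution margin per unit = $86.81 − $63.52 = $23.29. Break-even units = $1,904,200 ÷ $23.29 = 81,760.41; break-even revenue = 81,760.41 × $86.81 = $7,097,621.38.
Actual sales revenue = 229,300 × $86.81 = $19,905,533.00.
Margin of safety = ($19,905,533.00 − $7,097,621.38) ÷ $19,905,533.00 = 64.3%.

64.3%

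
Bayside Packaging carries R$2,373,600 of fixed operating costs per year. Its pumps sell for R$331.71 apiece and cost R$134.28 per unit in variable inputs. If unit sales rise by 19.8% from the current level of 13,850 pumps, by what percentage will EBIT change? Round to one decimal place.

Contribution at this volume is 13,850 × R$197.43 = R$2,734,405.50.
Subtracting fixed costs: EBIT = R$2,734,405.50 − R$2,373,600 = R$360,805.50.
So DOL = total CM / EBIT = R$2,734,405.50 / R$360,805.50 = 7.5786.
%ΔEBIT = DOL × %ΔSales = 7.5786 × +19.8% = +150.1%.

+150.1%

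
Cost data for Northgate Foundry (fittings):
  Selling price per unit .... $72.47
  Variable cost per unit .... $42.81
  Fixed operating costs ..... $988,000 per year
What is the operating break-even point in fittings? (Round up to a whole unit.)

33,311 fittings

Contribution margin per unit = $72.47 − $42.81 = $29.66.
Units to break even: $988,000 ÷ $29.66 = 33,310.86, rounded up to 33,311.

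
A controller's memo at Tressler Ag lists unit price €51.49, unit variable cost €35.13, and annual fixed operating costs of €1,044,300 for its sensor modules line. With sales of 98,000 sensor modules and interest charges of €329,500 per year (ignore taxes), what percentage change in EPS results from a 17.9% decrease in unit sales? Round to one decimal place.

-125.1%

At 98,000 units, contribution = 98,000 × €16.36 = €1,603,280.00.
Subtracting fixed costs: EBIT = €1,603,280.00 − €1,044,300 = €558,980.00.
Interest = €329,500.00, so EBIT − I = €229,480.00.
DCL = total CM / (EBIT − I) = €1,603,280.00 / €229,480.00 = 6.9866.
%ΔEPS = DCL × %ΔSales = 6.9866 × -17.9% = -125.1%.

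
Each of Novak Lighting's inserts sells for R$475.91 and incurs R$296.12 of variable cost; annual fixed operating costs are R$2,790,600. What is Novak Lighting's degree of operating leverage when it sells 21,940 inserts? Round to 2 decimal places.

At 21,940 units, contribution = 21,940 × R$179.79 = R$3,944,592.60.
EBIT = R$3,944,592.60 − R$2,790,600 = R$1,153,992.60.
Degree of operating leverage = R$3,944,592.60 / R$1,153,992.60 = 3.4182.

3.42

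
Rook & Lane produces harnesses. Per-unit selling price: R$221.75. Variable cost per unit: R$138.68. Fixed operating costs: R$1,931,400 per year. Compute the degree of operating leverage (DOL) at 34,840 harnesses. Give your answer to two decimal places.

3.01

Total contribution margin = 34,840 × R$83.07 = R$2,894,158.80.
Subtracting fixed costs: EBIT = R$2,894,158.80 − R$1,931,400 = R$962,758.80.
Degree of operating leverage = R$2,894,158.80 / R$962,758.80 = 3.0061.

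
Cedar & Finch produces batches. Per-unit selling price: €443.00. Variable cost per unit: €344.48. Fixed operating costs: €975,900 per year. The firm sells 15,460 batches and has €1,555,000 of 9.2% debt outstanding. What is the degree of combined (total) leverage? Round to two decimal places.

Total contribution margin = 15,460 × €98.52 = €1,523,119.20.
Operating income = contribution − fixed costs = €1,523,119.20 − €975,900 = €547,219.20. Interest = €143,060.00.
DOL = €1,523,119.20 ÷ €547,219.20 = 2.7834; DFL = €547,219.20 ÷ €404,159.20 = 1.3540.
DCL = DOL × DFL = 2.7834 × 1.3540 = 3.7687.

3.77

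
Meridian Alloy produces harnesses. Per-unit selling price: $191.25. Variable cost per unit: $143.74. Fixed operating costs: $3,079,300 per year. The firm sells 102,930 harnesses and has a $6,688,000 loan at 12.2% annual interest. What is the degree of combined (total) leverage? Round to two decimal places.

Total contribution margin = 102,930 × $47.51 = $4,890,204.30.
Subtracting fixed costs: EBIT = $4,890,204.30 − $3,079,300 = $1,810,904.30. Interest = $815,936.00, so EBIT − I = $994,968.30.
Degree of total leverage = total CM / (EBIT − interest) = $4,890,204.30 / $994,968.30 = 4.9149.

4.91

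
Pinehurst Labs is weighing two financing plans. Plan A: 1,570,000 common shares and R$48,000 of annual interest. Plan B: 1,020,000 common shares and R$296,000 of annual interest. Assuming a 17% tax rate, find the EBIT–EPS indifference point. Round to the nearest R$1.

R$755,927

At indifference, (EBIT − 48,000)(1 − t)/1,570,000 = (EBIT − 296,000)(1 − t)/1,020,000.
Cancelling (1 − t) and cross-multiplying: 1,020,000·(EBIT − 48,000) = 1,570,000·(EBIT − 296,000).
EBIT × (1,570,000 − 1,020,000) = 296,000 × 1,570,000 − 48,000 × 1,020,000 = 415,760,000,000, so EBIT = 415,760,000,000 ÷ 550,000 = 755,927.27.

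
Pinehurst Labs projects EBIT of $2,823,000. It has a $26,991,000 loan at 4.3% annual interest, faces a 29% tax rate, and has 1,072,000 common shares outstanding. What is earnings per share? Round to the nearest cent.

$1.10

Interest = $1,160,613.00, so EBT = $2,823,000 − $1,160,613.00 = $1,662,387.00.
Net income = $1,662,387.00 × (1 − 0.29) = $1,180,294.77.
EPS = $1,180,294.77 ÷ 1,072,000 = $1.10.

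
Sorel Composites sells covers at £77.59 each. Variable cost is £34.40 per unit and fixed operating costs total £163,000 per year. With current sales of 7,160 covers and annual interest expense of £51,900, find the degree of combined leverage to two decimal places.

At 7,160 units, contribution = 7,160 × £43.19 = £309,240.40.
Subtracting fixed costs: EBIT = £309,240.40 − £163,000 = £146,240.40. Interest = £51,900.00, so EBIT − I = £94,340.40.
DCL = contribution ÷ (EBIT − I) = £309,240.40 ÷ £94,340.40 = 3.2779.

3.28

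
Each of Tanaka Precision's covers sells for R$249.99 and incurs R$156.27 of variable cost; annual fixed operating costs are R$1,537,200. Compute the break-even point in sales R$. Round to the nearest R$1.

R$4,100,348

CM per unit = R$249.99 − R$156.27 = R$93.72; CM ratio = R$93.72 / R$249.99 = 0.3749.
Break-even revenue = fixed costs × price ÷ CM = R$1,537,200 × R$249.99 ÷ R$93.72 = R$4,100,348.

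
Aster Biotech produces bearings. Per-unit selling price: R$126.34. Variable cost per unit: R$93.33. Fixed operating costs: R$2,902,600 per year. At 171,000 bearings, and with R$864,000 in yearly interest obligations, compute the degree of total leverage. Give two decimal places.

3.01

Total contribution margin = 171,000 × R$33.01 = R$5,644,710.00.
EBIT = R$5,644,710.00 − R$2,902,600 = R$2,742,110.00. Interest = R$864,000.00, so EBIT − I = R$1,878,110.00.
DCL = contribution ÷ (EBIT − I) = R$5,644,710.00 ÷ R$1,878,110.00 = 3.0055.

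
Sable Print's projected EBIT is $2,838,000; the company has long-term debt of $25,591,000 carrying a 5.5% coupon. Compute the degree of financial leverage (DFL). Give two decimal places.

Interest = $1,407,505.00.
Degree of financial leverage = EBIT / (EBIT − interest) = $2,838,000 / $1,430,495.00 = 1.9839.

1.98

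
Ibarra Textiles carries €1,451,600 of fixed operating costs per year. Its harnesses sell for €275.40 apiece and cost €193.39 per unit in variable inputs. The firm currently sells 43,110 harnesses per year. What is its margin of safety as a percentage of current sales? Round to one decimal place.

Each unit contributes €275.40 − €193.39 = €82.01. Break-even units = €1,451,600 ÷ €82.01 = 17,700.28; break-even revenue = 17,700.28 × €275.40 = €4,874,657.24.
Actual sales revenue = 43,110 × €275.40 = €11,872,494.00.
Margin of safety = (€11,872,494.00 − €4,874,657.24) ÷ €11,872,494.00 = 58.9%.

58.9%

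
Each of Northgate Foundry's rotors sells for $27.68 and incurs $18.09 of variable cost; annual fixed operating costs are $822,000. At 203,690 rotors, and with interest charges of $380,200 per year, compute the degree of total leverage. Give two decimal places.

Total contribution margin = 203,690 × $9.59 = $1,953,387.10.
Operating income = contribution − fixed costs = $1,953,387.10 − $822,000 = $1,131,387.10. Interest = $380,200.00.
DOL = $1,953,387.10 ÷ $1,131,387.10 = 1.7265; DFL = $1,131,387.10 ÷ $751,187.10 = 1.5061.
Combined leverage = 1.7265 × 1.5061 = 2.6003.

2.60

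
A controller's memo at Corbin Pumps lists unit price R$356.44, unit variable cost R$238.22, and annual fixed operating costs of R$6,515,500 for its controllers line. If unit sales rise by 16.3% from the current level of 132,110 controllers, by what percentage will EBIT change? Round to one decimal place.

At 132,110 units, contribution = 132,110 × R$118.22 = R$15,618,044.20.
EBIT = R$15,618,044.20 − R$6,515,500 = R$9,102,544.20.
DOL = contribution ÷ EBIT = R$15,618,044.20 ÷ R$9,102,544.20 = 1.7158.
%ΔEBIT = DOL × %ΔSales = 1.7158 × +16.3% = +28.0%.

+28.0%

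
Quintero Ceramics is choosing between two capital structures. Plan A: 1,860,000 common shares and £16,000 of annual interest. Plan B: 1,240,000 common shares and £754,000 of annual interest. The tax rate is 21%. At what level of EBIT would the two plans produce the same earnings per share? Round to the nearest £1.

Set EPS_A = EPS_B: (EBIT − £16,000)(1 − 0.21) ÷ 1,860,000 = (EBIT − £754,000)(1 − 0.21) ÷ 1,240,000.
The (1 − t) factor cancels: (EBIT − 16,000) × 1,240,000 = (EBIT − 754,000) × 1,860,000.
EBIT × (1,860,000 − 1,240,000) = 754,000 × 1,860,000 − 16,000 × 1,240,000 = 1,382,600,000,000, so EBIT = 1,382,600,000,000 ÷ 620,000 = 2,230,000.00.

£2,230,000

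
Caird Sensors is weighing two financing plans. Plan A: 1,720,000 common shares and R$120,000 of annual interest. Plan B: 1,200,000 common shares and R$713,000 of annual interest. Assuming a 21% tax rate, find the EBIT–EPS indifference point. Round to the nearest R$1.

R$2,081,462

Set EPS_A = EPS_B: (EBIT − R$120,000)(1 − 0.21) ÷ 1,720,000 = (EBIT − R$713,000)(1 − 0.21) ÷ 1,200,000.
Cancelling (1 − t) and cross-multiplying: 1,200,000·(EBIT − 120,000) = 1,720,000·(EBIT − 713,000).
Solving, EBIT = (713,000·1,720,000 − 120,000·1,200,000) / (1,720,000 − 1,200,000) = 1,082,360,000,000 / 520,000 = 2,081,461.54.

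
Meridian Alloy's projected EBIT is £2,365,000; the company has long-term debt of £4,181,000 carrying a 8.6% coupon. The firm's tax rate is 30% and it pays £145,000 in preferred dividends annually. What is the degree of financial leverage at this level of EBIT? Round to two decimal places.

Interest = £359,566.00.
Preferred dividends grossed up pre-tax: £145,000 / (1 − 0.30) = £207,142.86.
DFL = EBIT ÷ [EBIT − I − D_p/(1−t)] = £2,365,000 ÷ [£2,365,000 − £359,566.00 − £207,142.86] = £2,365,000 ÷ £1,798,291.14 = 1.3151.

1.32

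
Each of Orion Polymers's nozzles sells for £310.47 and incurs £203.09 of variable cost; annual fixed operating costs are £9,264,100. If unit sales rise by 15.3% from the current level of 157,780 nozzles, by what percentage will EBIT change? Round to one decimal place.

+33.8%

At 157,780 units, contribution = 157,780 × £107.38 = £16,942,416.40.
Subtracting fixed costs: EBIT = £16,942,416.40 − £9,264,100 = £7,678,316.40.
Degree of operating leverage = £16,942,416.40 / £7,678,316.40 = 2.2065.
%ΔEBIT = DOL × %ΔSales = 2.2065 × +15.3% = +33.8%.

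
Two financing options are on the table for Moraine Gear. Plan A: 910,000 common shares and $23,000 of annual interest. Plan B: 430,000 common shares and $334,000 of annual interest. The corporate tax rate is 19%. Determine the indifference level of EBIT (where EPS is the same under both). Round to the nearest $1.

$612,604

Set EPS_A = EPS_B: (EBIT − $23,000)(1 − 0.19) ÷ 910,000 = (EBIT − $334,000)(1 − 0.19) ÷ 430,000.
The (1 − t) factor cancels: (EBIT − 23,000) × 430,000 = (EBIT − 334,000) × 910,000.
Solving, EBIT = (334,000·910,000 − 23,000·430,000) / (910,000 − 430,000) = 294,050,000,000 / 480,000 = 612,604.17.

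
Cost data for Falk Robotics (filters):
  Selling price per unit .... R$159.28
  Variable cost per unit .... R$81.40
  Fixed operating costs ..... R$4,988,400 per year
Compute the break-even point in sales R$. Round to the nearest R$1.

CM per unit = R$159.28 − R$81.40 = R$77.88; CM ratio = R$77.88 / R$159.28 = 0.4890.
Break-even sales = FC ÷ CM ratio = R$4,988,400 × R$159.28 / R$77.88 = R$10,202,264.

R$10,202,264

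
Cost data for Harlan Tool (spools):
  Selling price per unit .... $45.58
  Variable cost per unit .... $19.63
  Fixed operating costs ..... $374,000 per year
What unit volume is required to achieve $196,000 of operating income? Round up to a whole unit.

Each unit contributes $45.58 − $19.63 = $25.95.
Required volume = (fixed costs + target profit) ÷ CM = ($374,000 + $196,000) ÷ $25.95 = 21,965.32, so 21,966 spools.

21,966 spools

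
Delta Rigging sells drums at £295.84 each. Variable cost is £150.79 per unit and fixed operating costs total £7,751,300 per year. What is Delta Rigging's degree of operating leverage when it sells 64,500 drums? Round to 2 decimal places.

5.83

Contribution at this volume is 64,500 × £145.05 = £9,355,725.00.
Subtracting fixed costs: EBIT = £9,355,725.00 − £7,751,300 = £1,604,425.00.
Degree of operating leverage = £9,355,725.00 / £1,604,425.00 = 5.8312.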